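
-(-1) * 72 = 72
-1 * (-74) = 74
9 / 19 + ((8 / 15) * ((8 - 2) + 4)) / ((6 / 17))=2665 / 171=15.58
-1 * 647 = -647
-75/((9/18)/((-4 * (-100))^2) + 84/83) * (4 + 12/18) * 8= -74368000000/26880083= -2766.66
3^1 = 3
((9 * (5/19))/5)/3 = 3/19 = 0.16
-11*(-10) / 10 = 11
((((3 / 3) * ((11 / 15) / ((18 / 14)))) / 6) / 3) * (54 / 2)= 77 / 90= 0.86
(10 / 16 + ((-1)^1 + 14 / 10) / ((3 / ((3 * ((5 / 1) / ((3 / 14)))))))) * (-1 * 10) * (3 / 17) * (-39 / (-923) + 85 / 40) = -1471045 / 38624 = -38.09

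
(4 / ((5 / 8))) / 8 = 4 / 5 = 0.80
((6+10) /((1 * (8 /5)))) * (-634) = -6340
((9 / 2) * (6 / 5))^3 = 19683 / 125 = 157.46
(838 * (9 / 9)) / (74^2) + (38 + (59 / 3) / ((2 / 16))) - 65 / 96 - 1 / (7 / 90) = 55796715 / 306656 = 181.95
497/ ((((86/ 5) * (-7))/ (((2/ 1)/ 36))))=-355/ 1548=-0.23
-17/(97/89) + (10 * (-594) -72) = -584677/97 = -6027.60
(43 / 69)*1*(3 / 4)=43 / 92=0.47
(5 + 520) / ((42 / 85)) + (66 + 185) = 2627 / 2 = 1313.50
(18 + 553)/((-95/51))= -29121/95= -306.54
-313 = -313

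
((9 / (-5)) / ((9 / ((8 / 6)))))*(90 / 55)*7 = -168 / 55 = -3.05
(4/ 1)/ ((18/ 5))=10/ 9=1.11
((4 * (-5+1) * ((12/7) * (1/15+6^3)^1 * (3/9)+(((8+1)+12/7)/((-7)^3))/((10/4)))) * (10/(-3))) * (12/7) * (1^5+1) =1138227712/50421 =22574.48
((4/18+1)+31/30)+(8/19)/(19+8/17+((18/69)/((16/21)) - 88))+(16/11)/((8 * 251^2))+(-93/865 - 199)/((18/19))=-3030575447106191051/14575704161681190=-207.92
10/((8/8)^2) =10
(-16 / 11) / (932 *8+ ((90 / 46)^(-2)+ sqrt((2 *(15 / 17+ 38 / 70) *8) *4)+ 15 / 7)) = -101906282104200 / 522539177285072827+ 734832000 *sqrt(31535) / 522539177285072827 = -0.00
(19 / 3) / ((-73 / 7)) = -133 / 219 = -0.61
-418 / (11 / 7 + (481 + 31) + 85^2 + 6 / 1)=-1463 / 27106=-0.05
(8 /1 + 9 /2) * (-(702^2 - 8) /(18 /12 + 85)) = -12319900 /173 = -71213.29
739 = 739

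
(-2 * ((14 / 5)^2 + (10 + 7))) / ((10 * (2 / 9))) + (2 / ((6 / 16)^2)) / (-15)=-157303 / 6750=-23.30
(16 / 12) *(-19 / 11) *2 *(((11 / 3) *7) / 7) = -152 / 9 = -16.89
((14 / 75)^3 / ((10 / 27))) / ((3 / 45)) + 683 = 10675991 / 15625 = 683.26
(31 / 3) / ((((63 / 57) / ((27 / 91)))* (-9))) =-589 / 1911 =-0.31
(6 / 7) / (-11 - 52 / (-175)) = -150 / 1873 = -0.08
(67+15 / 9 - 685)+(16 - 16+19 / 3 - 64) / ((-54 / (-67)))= -687.88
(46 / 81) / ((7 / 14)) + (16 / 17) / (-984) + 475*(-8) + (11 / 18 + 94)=-3704.25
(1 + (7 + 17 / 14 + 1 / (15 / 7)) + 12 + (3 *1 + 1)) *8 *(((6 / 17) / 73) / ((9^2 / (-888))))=-12770624 / 1172745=-10.89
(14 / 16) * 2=7 / 4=1.75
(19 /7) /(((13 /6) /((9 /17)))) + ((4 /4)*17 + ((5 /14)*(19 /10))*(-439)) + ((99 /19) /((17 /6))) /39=-4705945 /16796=-280.18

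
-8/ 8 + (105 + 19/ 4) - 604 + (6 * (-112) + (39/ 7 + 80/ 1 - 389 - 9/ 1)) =-41431/ 28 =-1479.68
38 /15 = 2.53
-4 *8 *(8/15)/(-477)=0.04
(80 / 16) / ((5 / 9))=9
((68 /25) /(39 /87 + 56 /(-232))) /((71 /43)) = 42398 /5325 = 7.96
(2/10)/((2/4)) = 0.40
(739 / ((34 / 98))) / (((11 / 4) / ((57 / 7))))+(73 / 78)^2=7176733819 / 1137708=6308.06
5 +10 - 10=5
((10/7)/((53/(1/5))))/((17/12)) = 24/6307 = 0.00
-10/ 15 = -2/ 3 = -0.67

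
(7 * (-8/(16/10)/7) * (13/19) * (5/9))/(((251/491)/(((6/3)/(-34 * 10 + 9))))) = 319150/14206851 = 0.02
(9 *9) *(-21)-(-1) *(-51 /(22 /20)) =-1747.36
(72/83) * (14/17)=1008/1411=0.71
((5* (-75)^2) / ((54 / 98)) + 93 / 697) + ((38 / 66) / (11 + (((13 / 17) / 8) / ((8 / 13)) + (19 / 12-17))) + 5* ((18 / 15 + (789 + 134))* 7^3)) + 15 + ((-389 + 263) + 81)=523395298758901 / 319920909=1636014.66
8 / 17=0.47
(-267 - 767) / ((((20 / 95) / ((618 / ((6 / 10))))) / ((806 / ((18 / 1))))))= -2038714535 / 9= -226523837.22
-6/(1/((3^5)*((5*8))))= -58320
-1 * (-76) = 76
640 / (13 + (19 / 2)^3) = 5120 / 6963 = 0.74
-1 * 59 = -59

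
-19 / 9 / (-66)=19 / 594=0.03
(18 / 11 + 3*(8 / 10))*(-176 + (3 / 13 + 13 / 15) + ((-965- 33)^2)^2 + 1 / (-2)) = 1301355077812711 / 325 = 4004169470192.96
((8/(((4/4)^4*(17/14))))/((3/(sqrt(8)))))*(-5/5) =-224*sqrt(2)/51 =-6.21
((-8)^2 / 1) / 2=32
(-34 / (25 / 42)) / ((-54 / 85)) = 4046 / 45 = 89.91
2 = 2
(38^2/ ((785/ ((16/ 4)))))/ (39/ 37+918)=213712/ 26693925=0.01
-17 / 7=-2.43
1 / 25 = 0.04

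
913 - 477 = 436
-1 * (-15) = 15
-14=-14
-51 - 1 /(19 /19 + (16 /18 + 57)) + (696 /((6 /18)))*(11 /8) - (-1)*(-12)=1488231 /530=2807.98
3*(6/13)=18/13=1.38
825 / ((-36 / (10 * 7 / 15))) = -1925 / 18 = -106.94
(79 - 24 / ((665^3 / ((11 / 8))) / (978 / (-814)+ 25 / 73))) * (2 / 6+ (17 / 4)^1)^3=11931543457290853 / 1568646934848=7606.26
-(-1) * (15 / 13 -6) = -63 / 13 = -4.85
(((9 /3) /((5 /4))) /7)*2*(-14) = -48 /5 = -9.60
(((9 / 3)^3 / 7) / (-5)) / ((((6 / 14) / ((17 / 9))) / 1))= -17 / 5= -3.40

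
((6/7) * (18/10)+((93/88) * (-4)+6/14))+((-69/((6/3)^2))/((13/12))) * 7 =-1138311/10010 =-113.72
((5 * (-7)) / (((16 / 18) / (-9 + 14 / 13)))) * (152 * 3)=142258.85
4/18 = 2/9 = 0.22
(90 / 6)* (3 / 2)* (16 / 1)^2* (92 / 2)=264960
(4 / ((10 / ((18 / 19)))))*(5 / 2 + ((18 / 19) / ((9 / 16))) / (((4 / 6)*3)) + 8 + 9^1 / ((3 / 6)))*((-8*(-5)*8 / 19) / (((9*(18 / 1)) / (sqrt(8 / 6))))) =142720*sqrt(3) / 185193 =1.33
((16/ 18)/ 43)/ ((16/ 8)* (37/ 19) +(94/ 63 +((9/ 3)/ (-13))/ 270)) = 138320/ 36038601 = 0.00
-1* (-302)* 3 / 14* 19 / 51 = 2869 / 119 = 24.11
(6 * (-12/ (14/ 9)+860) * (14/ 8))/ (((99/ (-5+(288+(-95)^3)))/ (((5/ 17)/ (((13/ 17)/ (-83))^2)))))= -1497117218631340/ 5577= -268444902031.80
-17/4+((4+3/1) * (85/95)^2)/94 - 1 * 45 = -3338453/67868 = -49.19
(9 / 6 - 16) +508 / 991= -27723 / 1982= -13.99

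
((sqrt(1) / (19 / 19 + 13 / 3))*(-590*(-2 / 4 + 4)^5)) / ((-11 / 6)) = 44622585 / 1408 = 31692.18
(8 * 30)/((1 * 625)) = 48/125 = 0.38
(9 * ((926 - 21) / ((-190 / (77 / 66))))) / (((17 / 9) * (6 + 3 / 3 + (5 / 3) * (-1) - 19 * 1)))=102627 / 52972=1.94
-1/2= -0.50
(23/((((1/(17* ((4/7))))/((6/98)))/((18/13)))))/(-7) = -84456/31213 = -2.71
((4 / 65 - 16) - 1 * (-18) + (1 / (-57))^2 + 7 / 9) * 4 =2398744 / 211185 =11.36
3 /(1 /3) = 9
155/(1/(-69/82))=-10695/82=-130.43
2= 2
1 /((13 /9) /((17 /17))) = 9 /13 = 0.69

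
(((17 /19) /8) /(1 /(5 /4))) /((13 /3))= 255 /7904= 0.03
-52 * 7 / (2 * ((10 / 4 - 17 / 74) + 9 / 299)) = -79.12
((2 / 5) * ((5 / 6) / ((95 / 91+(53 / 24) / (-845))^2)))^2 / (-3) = -15041813461409280000 / 477571670281914124081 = -0.03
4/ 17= 0.24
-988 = -988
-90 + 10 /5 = -88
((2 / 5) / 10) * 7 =7 / 25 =0.28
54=54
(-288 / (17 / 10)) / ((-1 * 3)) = 960 / 17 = 56.47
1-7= -6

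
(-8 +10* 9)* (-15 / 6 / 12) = -205 / 12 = -17.08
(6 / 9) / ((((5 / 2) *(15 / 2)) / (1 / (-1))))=-8 / 225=-0.04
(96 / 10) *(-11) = -528 / 5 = -105.60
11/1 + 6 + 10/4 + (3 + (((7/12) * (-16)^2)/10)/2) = 899/30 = 29.97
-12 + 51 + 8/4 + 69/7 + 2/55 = 19594/385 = 50.89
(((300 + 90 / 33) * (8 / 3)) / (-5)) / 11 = -1776 / 121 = -14.68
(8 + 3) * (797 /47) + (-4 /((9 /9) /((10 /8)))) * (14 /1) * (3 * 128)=-1254593 /47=-26693.47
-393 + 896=503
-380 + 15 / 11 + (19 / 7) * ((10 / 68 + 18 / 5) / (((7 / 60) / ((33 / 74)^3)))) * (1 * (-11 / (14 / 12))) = -59877241381 / 132609554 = -451.53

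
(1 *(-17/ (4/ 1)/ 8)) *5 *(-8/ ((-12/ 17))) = -1445/ 48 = -30.10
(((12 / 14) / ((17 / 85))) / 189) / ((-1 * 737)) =-10 / 325017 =-0.00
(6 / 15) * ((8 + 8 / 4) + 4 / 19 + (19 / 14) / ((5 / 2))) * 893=672194 / 175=3841.11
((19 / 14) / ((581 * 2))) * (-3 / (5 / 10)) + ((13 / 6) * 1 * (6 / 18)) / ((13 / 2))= 7621 / 73206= 0.10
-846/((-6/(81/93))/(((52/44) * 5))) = 247455/341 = 725.67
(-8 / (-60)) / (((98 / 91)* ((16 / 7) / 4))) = 0.22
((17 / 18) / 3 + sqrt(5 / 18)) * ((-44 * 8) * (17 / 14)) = -1496 * sqrt(10) / 21- 25432 / 189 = -359.84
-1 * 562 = -562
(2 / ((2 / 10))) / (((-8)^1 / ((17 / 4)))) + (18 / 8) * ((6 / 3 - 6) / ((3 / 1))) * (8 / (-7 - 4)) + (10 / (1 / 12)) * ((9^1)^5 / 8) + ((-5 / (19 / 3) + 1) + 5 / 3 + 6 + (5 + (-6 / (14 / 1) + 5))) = 62200860103 / 70224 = 885749.32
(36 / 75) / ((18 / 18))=12 / 25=0.48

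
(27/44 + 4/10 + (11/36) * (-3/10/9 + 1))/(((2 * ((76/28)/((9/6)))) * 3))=108857/902880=0.12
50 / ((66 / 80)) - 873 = -26809 / 33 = -812.39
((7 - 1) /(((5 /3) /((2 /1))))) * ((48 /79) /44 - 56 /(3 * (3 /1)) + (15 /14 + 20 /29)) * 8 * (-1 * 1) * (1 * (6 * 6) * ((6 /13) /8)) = 6100583472 /11466455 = 532.04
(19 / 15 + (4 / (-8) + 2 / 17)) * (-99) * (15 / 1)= -44649 / 34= -1313.21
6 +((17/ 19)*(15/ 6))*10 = 539/ 19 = 28.37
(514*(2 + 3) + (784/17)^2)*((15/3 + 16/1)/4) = 14252553/578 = 24658.40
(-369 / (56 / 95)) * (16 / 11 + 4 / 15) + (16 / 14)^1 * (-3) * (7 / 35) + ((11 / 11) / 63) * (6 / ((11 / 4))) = -2490409 / 2310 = -1078.10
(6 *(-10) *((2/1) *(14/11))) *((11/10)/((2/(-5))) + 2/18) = 403.03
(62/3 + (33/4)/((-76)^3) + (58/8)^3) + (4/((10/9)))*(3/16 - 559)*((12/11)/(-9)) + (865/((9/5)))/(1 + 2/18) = 312348785543/289724160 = 1078.09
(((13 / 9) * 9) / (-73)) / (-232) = 13 / 16936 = 0.00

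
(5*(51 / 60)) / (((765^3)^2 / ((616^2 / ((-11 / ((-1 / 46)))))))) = 4312 / 271173674227359375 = 0.00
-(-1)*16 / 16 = 1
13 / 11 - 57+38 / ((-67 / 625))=-302388 / 737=-410.30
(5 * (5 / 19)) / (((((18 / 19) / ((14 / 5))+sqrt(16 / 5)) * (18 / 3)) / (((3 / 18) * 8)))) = -8750 / 272899+186200 * sqrt(5) / 2456091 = 0.14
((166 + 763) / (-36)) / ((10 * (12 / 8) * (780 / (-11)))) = 10219 / 421200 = 0.02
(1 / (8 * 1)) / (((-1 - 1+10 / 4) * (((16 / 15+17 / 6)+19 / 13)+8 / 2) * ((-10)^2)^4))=13 / 48680000000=0.00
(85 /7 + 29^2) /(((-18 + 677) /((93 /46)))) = 277698 /106099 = 2.62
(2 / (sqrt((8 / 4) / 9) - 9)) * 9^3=-118098 / 727 - 4374 * sqrt(2) / 727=-170.95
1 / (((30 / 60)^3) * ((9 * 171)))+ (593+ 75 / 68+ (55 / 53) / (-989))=3259000514425 / 5485543884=594.11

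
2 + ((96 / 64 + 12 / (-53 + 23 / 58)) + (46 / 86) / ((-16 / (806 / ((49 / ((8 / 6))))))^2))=4.28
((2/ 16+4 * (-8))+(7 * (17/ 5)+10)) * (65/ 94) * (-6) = -3003/ 376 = -7.99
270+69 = 339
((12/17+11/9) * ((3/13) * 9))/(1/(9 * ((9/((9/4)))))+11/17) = 540/91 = 5.93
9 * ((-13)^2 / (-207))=-169 / 23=-7.35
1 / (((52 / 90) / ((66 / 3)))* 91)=495 / 1183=0.42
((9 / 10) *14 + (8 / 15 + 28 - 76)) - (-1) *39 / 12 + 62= 1823 / 60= 30.38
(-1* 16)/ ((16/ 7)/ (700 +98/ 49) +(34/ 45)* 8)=-24570/ 9287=-2.65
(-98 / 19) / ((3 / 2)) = -196 / 57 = -3.44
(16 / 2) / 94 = 0.09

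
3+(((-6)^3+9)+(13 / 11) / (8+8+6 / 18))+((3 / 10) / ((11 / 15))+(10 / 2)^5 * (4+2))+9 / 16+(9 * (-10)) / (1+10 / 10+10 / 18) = 3671857821 / 198352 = 18511.83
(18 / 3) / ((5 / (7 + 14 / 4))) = 63 / 5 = 12.60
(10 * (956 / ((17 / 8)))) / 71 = 76480 / 1207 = 63.36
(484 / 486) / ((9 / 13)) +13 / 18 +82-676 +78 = -2247533 / 4374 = -513.84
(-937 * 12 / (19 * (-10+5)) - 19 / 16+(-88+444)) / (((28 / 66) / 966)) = 1077408.99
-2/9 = -0.22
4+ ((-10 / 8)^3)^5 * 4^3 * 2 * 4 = -30509189517 / 2097152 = -14547.92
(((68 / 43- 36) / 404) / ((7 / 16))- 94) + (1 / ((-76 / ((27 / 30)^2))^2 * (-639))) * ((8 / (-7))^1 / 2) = -2935891614193953 / 31168321240000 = -94.19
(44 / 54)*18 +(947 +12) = 2921 / 3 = 973.67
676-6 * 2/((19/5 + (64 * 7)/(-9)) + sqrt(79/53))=12150 * sqrt(4187)/113360179 + 76661088394/113360179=676.27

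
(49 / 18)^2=2401 / 324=7.41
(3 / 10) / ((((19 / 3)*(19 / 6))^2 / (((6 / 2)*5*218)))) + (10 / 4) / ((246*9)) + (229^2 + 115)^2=1593920382709017605 / 577061388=2762133138.44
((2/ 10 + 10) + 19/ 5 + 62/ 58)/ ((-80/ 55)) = -4807/ 464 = -10.36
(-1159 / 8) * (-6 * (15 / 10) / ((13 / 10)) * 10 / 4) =260775 / 104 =2507.45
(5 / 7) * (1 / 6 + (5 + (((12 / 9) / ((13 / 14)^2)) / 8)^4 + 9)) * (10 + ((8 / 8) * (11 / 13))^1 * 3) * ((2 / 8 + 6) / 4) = 38147836995912625 / 192408036623712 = 198.27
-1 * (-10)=10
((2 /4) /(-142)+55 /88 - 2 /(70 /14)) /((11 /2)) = 629 /15620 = 0.04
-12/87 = -0.14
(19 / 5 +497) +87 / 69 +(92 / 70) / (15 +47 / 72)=19807103 / 39445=502.14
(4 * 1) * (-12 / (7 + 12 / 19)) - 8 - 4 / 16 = -8433 / 580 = -14.54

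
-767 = -767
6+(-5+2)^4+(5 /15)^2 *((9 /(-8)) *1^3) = 695 /8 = 86.88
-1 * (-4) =4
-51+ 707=656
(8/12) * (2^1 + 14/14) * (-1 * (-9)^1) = 18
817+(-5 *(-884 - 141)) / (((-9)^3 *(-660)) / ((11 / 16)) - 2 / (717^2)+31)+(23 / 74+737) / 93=680878564391283795 / 825371983893998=824.94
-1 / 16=-0.06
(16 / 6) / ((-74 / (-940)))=3760 / 111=33.87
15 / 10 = 1.50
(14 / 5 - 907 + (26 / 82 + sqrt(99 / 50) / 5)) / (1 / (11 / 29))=-2038256 / 5945 + 33*sqrt(22) / 1450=-342.75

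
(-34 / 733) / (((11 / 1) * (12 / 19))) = -323 / 48378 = -0.01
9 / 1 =9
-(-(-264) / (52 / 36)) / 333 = -264 / 481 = -0.55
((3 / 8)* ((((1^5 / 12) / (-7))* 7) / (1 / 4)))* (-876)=109.50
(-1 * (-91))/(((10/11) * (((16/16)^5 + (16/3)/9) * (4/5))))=78.57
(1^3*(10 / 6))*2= 10 / 3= 3.33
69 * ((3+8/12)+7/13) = 3772/13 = 290.15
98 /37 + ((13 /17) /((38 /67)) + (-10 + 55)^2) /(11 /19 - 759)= -419657 /18127780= -0.02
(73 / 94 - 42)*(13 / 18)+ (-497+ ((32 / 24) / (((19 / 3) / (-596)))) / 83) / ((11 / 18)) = -845.52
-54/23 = -2.35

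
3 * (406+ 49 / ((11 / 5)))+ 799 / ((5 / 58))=10553.22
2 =2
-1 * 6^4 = -1296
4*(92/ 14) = 26.29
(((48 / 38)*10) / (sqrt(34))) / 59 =120*sqrt(34) / 19057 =0.04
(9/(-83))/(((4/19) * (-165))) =57/18260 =0.00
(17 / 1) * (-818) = -13906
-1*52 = -52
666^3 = 295408296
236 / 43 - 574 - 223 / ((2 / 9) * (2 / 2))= -135193 / 86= -1572.01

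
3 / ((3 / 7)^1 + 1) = 21 / 10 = 2.10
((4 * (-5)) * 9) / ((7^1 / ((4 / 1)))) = -720 / 7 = -102.86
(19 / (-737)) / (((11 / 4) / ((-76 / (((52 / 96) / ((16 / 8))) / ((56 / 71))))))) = 15525888 / 7482761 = 2.07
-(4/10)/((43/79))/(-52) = 79/5590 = 0.01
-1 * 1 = -1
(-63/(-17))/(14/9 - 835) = -567/127517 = -0.00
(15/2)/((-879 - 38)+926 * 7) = 1/742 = 0.00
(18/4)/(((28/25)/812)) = 6525/2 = 3262.50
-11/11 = -1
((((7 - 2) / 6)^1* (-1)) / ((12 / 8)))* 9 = -5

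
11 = 11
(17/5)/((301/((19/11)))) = 323/16555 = 0.02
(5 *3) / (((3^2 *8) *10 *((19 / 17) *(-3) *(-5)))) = 17 / 13680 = 0.00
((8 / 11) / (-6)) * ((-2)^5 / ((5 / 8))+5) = 28 / 5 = 5.60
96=96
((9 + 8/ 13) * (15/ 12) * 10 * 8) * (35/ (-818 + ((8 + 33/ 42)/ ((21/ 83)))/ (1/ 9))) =-42875000/ 643981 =-66.58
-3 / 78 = -1 / 26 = -0.04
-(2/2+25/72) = -97/72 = -1.35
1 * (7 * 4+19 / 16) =467 / 16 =29.19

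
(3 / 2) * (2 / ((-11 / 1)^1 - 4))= -1 / 5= -0.20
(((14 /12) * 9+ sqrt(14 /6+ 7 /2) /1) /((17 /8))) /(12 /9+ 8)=sqrt(210) /119+ 9 /17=0.65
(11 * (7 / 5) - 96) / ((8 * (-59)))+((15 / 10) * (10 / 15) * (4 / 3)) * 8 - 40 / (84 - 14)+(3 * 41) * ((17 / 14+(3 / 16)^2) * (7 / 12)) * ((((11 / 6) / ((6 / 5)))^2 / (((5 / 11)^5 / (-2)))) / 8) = -736003494312977 / 274046976000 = -2685.68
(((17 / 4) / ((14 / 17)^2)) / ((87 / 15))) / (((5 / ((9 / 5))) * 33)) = 14739 / 1250480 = 0.01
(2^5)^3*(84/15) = 917504/5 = 183500.80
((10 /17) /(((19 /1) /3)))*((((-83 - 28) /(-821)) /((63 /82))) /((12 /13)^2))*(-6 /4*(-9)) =3845595 /14850248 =0.26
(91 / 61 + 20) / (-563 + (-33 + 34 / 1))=-1311 / 34282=-0.04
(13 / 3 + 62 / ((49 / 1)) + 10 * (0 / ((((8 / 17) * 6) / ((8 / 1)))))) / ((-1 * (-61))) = 823 / 8967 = 0.09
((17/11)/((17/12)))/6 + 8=90/11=8.18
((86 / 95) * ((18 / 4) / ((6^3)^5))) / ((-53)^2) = 43 / 13941246006558720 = 0.00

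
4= 4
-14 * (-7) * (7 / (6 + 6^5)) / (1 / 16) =5488 / 3891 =1.41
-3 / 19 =-0.16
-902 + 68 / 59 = -53150 / 59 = -900.85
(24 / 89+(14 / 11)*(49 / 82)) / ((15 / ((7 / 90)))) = 289457 / 54187650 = 0.01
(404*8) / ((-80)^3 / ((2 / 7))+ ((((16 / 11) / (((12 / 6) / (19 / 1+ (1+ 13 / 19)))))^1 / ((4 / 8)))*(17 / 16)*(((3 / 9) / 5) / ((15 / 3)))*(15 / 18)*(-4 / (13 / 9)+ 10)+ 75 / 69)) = -1514781840 / 839877326869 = -0.00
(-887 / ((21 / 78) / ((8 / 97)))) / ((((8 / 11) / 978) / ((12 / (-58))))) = 1488605976 / 19691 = 75598.29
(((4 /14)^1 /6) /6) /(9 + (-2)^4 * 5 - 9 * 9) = 1 /1008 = 0.00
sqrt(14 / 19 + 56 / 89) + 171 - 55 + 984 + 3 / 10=sqrt(3906210) / 1691 + 11003 / 10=1101.47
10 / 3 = 3.33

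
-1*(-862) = 862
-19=-19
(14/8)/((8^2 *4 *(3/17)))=119/3072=0.04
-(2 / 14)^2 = -1 / 49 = -0.02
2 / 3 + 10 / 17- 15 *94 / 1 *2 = -143756 / 51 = -2818.75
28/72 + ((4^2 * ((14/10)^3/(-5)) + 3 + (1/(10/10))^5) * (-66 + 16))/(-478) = -11959/107550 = -0.11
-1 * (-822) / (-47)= -822 / 47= -17.49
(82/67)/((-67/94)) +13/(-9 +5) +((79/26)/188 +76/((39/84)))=3483140265/21942232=158.74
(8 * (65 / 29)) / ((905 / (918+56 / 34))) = 1625936 / 89233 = 18.22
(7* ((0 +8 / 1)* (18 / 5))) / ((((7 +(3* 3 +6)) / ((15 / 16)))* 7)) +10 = 247 / 22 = 11.23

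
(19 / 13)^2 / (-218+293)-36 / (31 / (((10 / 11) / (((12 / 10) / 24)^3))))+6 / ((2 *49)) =-1788677001526 / 211786575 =-8445.66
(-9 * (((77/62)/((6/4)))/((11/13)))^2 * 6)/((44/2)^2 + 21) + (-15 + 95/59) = -386322424/28632995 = -13.49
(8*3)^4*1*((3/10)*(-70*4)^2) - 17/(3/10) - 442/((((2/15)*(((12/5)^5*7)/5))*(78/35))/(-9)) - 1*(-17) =431495236017137/55296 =7803371600.43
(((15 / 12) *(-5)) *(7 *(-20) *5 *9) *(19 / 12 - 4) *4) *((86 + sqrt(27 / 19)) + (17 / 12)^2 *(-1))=-1534553125 / 48 - 1141875 *sqrt(57) / 19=-32423591.89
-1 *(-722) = 722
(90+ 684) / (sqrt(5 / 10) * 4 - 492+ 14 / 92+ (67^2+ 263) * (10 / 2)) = 38108207340 / 1145616995297 - 3275568 * sqrt(2) / 1145616995297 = 0.03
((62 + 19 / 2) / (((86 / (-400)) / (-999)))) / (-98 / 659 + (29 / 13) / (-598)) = -24395527985400 / 11193803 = -2179378.00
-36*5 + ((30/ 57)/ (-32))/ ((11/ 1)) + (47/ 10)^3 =-31842611/ 418000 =-76.18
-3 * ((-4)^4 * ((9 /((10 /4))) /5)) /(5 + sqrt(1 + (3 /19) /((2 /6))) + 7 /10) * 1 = -79.98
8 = 8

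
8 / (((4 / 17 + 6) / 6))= 408 / 53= 7.70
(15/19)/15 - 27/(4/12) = -1538/19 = -80.95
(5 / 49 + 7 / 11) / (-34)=-199 / 9163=-0.02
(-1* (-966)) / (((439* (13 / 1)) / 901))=870366 / 5707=152.51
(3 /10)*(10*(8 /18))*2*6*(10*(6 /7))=960 /7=137.14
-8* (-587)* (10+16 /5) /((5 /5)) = 309936 /5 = 61987.20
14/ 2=7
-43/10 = -4.30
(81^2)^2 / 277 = 43046721 / 277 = 155403.32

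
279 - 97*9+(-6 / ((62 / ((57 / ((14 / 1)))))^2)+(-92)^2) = 2964713693 / 376712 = 7869.97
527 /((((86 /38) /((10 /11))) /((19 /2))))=951235 /473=2011.07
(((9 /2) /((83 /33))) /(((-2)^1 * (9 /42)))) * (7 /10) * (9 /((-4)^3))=43659 /106240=0.41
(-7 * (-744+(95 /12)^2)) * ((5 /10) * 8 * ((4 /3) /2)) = 686777 /54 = 12718.09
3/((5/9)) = 27/5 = 5.40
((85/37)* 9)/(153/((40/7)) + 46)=30600/107707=0.28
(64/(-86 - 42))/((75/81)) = -0.54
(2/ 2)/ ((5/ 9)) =9/ 5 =1.80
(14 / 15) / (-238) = -1 / 255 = -0.00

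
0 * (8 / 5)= 0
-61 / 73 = -0.84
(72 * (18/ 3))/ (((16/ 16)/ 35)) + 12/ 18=15120.67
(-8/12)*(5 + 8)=-26/3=-8.67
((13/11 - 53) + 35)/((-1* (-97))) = -185/1067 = -0.17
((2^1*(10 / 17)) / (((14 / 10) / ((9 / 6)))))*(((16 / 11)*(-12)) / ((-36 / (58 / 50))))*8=7424 / 1309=5.67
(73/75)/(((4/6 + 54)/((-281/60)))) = -20513/246000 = -0.08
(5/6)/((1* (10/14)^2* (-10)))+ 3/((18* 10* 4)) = -191/1200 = -0.16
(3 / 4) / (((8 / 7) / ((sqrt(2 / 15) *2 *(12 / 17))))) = 21 *sqrt(30) / 340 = 0.34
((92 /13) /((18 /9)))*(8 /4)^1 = 92 /13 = 7.08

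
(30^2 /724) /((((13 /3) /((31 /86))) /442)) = 355725 /7783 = 45.71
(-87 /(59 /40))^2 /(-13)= -12110400 /45253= -267.62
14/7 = 2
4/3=1.33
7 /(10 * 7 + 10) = 7 /80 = 0.09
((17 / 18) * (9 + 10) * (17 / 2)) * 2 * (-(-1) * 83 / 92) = 455753 / 1656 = 275.21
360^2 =129600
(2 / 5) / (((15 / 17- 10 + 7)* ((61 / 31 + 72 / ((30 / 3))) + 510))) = -527 / 1448478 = -0.00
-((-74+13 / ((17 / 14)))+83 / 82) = 86821 / 1394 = 62.28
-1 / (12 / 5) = -5 / 12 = -0.42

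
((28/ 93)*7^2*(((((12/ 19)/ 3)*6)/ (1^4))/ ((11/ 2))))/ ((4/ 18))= 98784/ 6479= 15.25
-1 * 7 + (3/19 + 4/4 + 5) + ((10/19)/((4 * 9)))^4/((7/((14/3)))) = -17280728591/20520865944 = -0.84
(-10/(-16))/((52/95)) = 475/416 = 1.14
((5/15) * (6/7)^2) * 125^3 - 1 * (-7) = 23437843/49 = 478323.33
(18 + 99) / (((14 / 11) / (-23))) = -29601 / 14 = -2114.36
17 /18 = 0.94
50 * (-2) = -100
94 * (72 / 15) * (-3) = -6768 / 5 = -1353.60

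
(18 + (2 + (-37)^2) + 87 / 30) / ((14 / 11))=153109 / 140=1093.64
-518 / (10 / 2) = -518 / 5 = -103.60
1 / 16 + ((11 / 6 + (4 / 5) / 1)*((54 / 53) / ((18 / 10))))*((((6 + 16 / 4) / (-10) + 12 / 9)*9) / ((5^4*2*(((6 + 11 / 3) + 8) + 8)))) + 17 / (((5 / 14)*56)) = 37244813 / 40810000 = 0.91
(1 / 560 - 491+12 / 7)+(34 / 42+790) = 506563 / 1680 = 301.53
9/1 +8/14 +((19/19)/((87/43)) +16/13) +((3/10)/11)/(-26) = 11.30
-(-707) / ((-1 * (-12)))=707 / 12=58.92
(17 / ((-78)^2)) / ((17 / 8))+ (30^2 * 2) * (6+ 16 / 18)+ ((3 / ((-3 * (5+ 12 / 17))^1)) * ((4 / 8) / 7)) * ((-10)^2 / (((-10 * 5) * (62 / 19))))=12400.01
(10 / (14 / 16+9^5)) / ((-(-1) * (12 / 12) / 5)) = 400 / 472399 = 0.00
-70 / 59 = -1.19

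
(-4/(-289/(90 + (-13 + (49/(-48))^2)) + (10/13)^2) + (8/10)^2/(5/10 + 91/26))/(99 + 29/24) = 1205988408/83599182875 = 0.01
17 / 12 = 1.42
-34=-34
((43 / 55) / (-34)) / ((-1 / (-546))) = -11739 / 935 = -12.56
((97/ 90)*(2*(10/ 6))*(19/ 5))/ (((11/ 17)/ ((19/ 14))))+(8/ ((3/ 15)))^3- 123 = 1328598119/ 20790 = 63905.63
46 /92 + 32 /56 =15 /14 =1.07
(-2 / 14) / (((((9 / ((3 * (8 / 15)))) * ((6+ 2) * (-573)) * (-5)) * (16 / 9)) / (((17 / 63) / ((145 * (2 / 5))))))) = -17 / 5862477600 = -0.00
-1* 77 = -77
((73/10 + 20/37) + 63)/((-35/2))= -26211/6475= -4.05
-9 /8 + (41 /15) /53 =-6827 /6360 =-1.07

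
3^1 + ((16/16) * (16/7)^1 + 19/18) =799/126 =6.34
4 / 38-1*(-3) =59 / 19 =3.11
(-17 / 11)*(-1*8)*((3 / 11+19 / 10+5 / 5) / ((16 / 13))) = 77129 / 2420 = 31.87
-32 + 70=38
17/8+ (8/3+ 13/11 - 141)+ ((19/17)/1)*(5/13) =-7852907/58344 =-134.60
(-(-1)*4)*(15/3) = 20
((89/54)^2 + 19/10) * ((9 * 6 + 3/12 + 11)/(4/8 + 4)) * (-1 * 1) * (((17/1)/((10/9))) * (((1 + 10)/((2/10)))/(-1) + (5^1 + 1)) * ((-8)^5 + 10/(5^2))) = -133194985566881/81000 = -1644382537.86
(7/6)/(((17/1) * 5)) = 7/510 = 0.01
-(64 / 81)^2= -4096 / 6561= -0.62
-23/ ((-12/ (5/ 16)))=115/ 192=0.60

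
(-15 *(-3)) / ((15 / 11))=33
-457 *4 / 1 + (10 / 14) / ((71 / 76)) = -1827.24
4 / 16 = 0.25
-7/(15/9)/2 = -21/10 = -2.10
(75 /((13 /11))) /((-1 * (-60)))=55 /52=1.06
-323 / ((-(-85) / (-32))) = 608 / 5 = 121.60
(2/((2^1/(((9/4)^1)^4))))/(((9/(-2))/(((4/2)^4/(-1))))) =729/8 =91.12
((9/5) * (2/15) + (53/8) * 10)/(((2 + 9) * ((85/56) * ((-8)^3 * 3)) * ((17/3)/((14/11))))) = -325801/559504000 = -0.00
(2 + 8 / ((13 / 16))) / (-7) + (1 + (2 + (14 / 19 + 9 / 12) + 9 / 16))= 13267 / 3952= 3.36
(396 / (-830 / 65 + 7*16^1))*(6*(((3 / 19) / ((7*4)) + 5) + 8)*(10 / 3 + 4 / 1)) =65301522 / 28595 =2283.67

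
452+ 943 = 1395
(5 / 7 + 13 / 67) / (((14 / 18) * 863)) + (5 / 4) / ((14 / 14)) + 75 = 76.25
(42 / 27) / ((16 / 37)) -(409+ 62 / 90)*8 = -1178609 / 360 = -3273.91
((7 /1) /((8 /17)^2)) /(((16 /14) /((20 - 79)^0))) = 14161 /512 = 27.66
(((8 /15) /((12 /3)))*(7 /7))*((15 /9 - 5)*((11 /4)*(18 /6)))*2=-22 /3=-7.33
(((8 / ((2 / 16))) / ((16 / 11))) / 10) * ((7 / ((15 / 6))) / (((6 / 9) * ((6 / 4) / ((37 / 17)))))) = 11396 / 425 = 26.81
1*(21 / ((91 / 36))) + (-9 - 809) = -10526 / 13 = -809.69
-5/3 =-1.67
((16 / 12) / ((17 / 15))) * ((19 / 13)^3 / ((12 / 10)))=342950 / 112047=3.06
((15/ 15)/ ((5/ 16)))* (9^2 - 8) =1168/ 5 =233.60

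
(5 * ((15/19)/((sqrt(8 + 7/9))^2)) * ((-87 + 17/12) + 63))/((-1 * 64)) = 60975/384256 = 0.16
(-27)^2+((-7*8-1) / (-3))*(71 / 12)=10097 / 12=841.42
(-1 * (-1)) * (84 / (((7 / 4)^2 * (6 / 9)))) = 288 / 7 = 41.14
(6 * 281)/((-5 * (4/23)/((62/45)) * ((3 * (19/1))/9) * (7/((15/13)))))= -601059/8645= -69.53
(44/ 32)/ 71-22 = -12485/ 568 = -21.98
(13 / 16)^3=0.54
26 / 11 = 2.36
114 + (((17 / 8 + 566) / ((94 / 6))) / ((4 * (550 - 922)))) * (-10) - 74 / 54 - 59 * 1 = 135636679 / 2517696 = 53.87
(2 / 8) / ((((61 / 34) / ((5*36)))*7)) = 3.58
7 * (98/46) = 343/23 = 14.91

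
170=170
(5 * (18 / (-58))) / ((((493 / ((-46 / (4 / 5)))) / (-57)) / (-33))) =9734175 / 28594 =340.43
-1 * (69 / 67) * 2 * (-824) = 113712 / 67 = 1697.19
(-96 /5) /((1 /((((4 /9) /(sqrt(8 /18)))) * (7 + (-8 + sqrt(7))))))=64 /5-64 * sqrt(7) /5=-21.07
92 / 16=23 / 4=5.75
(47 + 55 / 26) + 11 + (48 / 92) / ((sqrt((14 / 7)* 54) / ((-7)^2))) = 98* sqrt(3) / 69 + 1563 / 26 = 62.58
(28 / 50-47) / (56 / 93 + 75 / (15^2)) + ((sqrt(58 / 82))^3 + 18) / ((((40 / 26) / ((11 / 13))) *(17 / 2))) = -597492 / 12325 + 319 *sqrt(1189) / 285770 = -48.44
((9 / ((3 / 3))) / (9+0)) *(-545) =-545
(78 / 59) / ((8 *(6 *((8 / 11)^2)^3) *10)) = 23030293 / 1237319680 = 0.02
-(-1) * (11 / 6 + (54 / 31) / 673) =229817 / 125178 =1.84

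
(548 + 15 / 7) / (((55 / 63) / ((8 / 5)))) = 277272 / 275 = 1008.26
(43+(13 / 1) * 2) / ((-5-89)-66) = -69 / 160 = -0.43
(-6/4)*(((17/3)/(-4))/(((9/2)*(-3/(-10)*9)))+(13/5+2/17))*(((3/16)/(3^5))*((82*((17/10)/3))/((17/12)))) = -3304067/33461100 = -0.10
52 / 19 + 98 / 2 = 983 / 19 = 51.74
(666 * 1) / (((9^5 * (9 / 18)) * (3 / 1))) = 148 / 19683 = 0.01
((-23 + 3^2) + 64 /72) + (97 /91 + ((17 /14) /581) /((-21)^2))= -561693149 /46632222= -12.05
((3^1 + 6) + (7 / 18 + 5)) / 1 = 259 / 18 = 14.39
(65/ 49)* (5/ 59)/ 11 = 325/ 31801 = 0.01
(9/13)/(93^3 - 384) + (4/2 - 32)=-104516487/3483883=-30.00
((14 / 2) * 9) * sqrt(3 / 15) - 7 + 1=-6 + 63 * sqrt(5) / 5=22.17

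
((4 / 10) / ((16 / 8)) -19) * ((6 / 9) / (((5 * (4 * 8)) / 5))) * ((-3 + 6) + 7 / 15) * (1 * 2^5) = -9776 / 225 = -43.45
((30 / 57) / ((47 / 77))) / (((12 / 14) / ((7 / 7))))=2695 / 2679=1.01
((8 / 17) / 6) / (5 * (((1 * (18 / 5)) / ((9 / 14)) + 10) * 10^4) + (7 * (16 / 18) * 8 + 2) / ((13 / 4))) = 39 / 387862922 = 0.00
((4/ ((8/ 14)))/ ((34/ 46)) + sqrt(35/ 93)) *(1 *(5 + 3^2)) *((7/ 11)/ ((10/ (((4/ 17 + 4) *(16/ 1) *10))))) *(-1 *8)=-145410048/ 3179-301056 *sqrt(3255)/ 5797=-48703.73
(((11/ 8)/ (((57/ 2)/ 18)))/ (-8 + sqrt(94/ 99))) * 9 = -58806/ 59299-891 * sqrt(1034)/ 237196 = -1.11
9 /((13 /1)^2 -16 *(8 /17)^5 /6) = 38336139 /719605355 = 0.05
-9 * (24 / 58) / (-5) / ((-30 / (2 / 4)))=-9 / 725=-0.01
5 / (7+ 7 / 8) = 0.63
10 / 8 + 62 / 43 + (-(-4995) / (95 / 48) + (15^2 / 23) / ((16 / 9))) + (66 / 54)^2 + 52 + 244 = 68906659589 / 24353136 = 2829.48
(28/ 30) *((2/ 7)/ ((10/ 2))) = 4/ 75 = 0.05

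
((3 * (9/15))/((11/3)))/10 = 27/550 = 0.05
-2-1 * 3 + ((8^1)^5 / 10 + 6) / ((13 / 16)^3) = 67176819 / 10985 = 6115.32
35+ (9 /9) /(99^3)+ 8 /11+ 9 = 43398829 /970299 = 44.73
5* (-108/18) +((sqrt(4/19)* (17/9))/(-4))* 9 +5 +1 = -24 - 17* sqrt(19)/38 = -25.95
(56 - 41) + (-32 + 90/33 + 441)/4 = 5189/44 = 117.93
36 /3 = 12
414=414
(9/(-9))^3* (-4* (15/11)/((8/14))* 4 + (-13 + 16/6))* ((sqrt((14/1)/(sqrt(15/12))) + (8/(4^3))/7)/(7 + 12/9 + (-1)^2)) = 1601/17248 + 1601* 5^(3/4)* sqrt(7)/770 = 18.49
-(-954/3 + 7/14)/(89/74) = 23495/89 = 263.99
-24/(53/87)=-2088/53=-39.40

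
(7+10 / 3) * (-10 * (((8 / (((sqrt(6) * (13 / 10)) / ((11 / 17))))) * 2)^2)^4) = -1783787243035426816000000000 / 1382752534188934925523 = -1290026.38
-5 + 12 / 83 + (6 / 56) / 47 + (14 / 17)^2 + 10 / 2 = 26044537 / 31566892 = 0.83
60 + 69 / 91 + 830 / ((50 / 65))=103718 / 91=1139.76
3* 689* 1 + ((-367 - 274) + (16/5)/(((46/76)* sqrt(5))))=608* sqrt(5)/575 + 1426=1428.36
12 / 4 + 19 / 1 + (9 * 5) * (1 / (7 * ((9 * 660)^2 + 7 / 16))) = 86938792198 / 3951763249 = 22.00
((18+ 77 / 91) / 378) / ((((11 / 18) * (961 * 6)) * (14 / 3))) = 5 / 1649076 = 0.00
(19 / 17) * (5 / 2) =95 / 34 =2.79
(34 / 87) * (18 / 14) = 102 / 203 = 0.50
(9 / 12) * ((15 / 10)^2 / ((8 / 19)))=513 / 128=4.01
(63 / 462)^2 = 9 / 484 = 0.02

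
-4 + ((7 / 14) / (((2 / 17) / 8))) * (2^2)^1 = 132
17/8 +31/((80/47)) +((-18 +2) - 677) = -53813/80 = -672.66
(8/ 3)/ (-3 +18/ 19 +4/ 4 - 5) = -152/ 345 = -0.44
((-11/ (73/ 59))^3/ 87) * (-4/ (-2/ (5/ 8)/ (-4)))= 1366797245/ 33844479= 40.38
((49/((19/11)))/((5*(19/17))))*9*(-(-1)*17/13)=1401939/23465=59.75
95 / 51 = 1.86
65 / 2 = 32.50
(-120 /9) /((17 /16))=-640 /51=-12.55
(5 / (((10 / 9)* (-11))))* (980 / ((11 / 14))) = -61740 / 121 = -510.25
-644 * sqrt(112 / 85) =-2576 * sqrt(595) / 85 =-739.24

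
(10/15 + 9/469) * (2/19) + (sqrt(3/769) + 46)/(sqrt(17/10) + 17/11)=-5566 * sqrt(170)/833-121 * sqrt(392190)/640577 + 110 * sqrt(2307)/37681 + 19337650/187131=16.24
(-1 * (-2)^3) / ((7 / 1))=8 / 7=1.14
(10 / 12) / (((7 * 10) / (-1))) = -0.01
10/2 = 5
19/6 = 3.17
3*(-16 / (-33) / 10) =8 / 55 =0.15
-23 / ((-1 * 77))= 23 / 77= 0.30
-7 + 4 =-3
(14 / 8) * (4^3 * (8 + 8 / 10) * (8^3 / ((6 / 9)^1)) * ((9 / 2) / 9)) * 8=15138816 / 5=3027763.20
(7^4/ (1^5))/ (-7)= -343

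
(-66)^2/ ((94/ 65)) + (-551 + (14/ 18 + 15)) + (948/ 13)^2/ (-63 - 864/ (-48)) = 843093607/ 357435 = 2358.73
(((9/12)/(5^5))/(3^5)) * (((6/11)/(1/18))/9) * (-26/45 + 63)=2809/41765625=0.00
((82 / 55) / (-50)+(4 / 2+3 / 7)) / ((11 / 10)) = 46176 / 21175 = 2.18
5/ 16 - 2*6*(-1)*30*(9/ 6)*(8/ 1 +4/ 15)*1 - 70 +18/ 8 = 70345/ 16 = 4396.56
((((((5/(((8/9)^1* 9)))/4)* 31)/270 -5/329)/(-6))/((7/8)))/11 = -1559/32831568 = -0.00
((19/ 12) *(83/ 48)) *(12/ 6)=1577/ 288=5.48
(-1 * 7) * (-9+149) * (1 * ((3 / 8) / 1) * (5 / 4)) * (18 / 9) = -3675 / 4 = -918.75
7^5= 16807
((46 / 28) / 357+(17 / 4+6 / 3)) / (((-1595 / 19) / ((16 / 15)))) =-4751596 / 59788575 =-0.08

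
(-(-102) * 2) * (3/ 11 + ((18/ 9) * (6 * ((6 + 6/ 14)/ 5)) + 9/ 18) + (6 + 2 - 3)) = 333030/ 77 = 4325.06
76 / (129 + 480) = 76 / 609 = 0.12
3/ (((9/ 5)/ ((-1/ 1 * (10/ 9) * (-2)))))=100/ 27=3.70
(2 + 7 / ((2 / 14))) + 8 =59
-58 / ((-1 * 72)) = 29 / 36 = 0.81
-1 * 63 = -63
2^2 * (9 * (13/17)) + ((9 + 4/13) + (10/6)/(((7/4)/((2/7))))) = 1205567/32487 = 37.11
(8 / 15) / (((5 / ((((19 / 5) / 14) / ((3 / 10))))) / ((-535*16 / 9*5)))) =-260224 / 567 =-458.95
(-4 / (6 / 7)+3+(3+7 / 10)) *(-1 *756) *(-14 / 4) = 26901 / 5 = 5380.20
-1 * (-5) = 5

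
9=9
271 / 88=3.08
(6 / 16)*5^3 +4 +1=415 / 8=51.88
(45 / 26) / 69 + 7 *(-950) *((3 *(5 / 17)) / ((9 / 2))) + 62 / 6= -13150363 / 10166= -1293.56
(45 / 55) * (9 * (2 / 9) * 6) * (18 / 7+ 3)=54.70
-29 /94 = -0.31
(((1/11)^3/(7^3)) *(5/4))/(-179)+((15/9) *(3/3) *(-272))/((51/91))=-2379669131885/2941898652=-808.89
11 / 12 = 0.92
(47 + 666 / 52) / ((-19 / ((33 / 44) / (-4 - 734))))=1555 / 486096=0.00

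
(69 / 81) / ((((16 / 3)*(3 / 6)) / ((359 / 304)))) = 8257 / 21888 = 0.38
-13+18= 5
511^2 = 261121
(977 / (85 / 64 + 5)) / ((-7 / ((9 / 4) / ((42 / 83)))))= -648728 / 6615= -98.07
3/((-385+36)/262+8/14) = -1834/465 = -3.94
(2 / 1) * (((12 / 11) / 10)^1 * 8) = 96 / 55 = 1.75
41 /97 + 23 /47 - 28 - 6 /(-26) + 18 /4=-2650087 /118534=-22.36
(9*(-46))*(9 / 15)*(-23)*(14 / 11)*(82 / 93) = 10931256 / 1705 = 6411.29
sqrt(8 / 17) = 2 * sqrt(34) / 17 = 0.69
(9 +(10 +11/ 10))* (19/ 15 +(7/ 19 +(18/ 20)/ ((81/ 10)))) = 100031/ 2850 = 35.10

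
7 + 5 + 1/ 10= 121/ 10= 12.10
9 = 9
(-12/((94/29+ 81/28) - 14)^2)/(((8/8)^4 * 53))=-2637376/720689919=-0.00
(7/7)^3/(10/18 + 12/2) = 9/59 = 0.15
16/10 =8/5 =1.60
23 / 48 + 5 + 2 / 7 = 1937 / 336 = 5.76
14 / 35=2 / 5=0.40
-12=-12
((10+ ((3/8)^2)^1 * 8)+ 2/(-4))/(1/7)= 595/8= 74.38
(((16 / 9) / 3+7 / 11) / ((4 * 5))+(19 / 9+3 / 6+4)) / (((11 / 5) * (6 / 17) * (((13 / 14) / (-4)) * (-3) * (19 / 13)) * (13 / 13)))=4716565 / 558657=8.44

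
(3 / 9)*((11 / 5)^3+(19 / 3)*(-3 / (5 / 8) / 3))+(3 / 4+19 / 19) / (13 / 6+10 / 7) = 223661 / 339750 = 0.66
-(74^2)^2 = -29986576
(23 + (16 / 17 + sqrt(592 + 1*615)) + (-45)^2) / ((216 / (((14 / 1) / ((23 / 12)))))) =7*sqrt(1207) / 207 + 243824 / 3519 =70.46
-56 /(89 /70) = -3920 /89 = -44.04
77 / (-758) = -77 / 758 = -0.10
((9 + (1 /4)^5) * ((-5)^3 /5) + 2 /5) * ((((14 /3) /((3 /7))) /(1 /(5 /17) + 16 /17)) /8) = -319338047 /4534272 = -70.43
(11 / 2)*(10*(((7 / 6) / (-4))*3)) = -48.12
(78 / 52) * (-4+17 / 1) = 19.50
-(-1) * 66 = 66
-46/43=-1.07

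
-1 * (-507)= 507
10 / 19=0.53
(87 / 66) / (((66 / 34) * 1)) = 493 / 726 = 0.68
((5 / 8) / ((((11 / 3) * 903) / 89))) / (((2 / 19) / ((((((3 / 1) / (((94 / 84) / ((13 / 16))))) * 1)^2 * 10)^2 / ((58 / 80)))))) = 67929933895858125 / 137082028599296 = 495.54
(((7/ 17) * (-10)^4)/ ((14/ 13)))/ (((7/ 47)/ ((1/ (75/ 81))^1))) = 3299400/ 119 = 27726.05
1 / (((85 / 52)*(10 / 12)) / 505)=31512 / 85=370.73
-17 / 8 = -2.12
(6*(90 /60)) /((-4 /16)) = -36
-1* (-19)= 19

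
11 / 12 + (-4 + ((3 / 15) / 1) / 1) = -173 / 60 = -2.88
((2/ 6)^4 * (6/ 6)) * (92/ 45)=0.03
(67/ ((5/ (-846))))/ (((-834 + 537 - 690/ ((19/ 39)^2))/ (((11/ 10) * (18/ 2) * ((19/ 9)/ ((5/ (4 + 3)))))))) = 1663122307/ 16065375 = 103.52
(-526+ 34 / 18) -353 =-877.11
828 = 828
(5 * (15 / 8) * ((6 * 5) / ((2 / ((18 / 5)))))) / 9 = 225 / 4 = 56.25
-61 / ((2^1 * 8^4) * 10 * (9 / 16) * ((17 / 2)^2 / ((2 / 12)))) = -61 / 19975680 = -0.00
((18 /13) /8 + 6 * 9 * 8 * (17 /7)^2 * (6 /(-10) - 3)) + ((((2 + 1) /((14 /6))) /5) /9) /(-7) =-23371115 /2548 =-9172.34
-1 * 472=-472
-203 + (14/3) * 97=249.67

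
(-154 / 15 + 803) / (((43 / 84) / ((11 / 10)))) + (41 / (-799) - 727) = 838657436 / 858925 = 976.40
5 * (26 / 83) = 130 / 83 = 1.57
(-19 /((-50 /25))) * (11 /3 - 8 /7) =1007 /42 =23.98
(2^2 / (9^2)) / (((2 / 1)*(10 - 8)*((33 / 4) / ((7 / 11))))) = 28 / 29403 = 0.00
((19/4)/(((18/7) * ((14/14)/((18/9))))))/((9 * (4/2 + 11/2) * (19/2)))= 7/1215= 0.01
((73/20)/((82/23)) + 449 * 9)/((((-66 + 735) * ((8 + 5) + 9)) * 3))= 602629/6582960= 0.09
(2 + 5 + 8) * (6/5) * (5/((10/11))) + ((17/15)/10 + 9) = 16217/150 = 108.11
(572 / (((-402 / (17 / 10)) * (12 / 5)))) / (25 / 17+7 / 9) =-41327 / 92192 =-0.45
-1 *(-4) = 4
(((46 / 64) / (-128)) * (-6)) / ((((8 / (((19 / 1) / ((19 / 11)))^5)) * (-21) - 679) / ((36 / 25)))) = -100012671 / 1399728601600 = -0.00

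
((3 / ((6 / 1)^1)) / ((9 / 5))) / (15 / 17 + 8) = 85 / 2718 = 0.03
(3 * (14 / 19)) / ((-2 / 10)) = -210 / 19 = -11.05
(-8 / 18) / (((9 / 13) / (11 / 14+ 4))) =-1742 / 567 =-3.07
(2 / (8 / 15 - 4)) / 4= -15 / 104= -0.14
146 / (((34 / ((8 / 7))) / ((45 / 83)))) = 26280 / 9877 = 2.66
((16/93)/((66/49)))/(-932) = -98/715077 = -0.00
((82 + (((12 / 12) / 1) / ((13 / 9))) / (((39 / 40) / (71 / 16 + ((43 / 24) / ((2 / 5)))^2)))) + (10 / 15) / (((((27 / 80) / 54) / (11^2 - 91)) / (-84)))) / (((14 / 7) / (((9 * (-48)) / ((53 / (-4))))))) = -39234587283 / 8957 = -4380326.82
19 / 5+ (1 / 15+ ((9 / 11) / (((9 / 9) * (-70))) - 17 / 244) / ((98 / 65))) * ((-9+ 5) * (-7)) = 819809 / 197274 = 4.16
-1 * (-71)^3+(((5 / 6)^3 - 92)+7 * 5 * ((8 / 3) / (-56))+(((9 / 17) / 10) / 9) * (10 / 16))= 2627814773 / 7344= 357817.92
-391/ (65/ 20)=-1564/ 13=-120.31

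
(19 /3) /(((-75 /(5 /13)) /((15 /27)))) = -19 /1053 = -0.02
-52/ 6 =-26/ 3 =-8.67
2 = 2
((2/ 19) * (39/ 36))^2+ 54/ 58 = 355793/ 376884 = 0.94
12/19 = 0.63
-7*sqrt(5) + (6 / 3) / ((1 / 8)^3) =1024-7*sqrt(5) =1008.35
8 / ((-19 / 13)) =-104 / 19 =-5.47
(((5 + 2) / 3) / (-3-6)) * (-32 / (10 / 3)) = 2.49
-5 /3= -1.67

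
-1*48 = -48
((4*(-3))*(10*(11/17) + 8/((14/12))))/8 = -2379/119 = -19.99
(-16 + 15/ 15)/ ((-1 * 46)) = 15/ 46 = 0.33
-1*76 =-76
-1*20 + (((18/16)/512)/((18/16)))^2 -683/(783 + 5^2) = -551911323/26476544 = -20.85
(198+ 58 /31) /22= 3098 /341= 9.09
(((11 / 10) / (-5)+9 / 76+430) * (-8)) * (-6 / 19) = 9801684 / 9025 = 1086.06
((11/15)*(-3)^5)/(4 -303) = 891/1495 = 0.60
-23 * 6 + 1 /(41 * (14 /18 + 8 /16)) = -130116 /943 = -137.98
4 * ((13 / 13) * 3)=12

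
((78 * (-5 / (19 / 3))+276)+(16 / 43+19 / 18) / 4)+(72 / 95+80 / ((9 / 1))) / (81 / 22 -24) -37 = 23310339721 / 131471640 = 177.30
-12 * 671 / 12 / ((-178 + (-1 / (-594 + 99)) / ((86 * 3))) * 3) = 28564470 / 22732379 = 1.26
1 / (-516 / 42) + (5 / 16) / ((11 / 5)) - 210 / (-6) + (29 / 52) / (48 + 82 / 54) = 4613338595 / 131539408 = 35.07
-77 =-77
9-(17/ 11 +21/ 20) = 1409/ 220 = 6.40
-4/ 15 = -0.27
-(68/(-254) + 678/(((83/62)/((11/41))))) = -58608590/432181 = -135.61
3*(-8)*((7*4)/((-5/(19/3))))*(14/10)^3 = 1459808/625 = 2335.69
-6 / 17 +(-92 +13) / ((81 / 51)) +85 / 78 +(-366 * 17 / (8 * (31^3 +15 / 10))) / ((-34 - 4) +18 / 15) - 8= -57.00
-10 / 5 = -2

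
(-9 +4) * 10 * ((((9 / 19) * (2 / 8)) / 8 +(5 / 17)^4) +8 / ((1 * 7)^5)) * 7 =-7.97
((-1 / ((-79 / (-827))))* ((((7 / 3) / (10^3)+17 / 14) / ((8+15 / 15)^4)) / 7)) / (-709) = 21129023 / 54020761137000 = 0.00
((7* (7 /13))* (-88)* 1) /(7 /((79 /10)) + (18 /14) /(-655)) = -375.17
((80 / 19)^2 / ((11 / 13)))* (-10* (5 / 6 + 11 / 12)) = -1456000 / 3971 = -366.66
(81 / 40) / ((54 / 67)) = 201 / 80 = 2.51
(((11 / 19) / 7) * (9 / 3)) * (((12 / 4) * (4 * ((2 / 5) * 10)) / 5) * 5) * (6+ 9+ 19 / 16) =192.79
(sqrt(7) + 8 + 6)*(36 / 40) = 9*sqrt(7) / 10 + 63 / 5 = 14.98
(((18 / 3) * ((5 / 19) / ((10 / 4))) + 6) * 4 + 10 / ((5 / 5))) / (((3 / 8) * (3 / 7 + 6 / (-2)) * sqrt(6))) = -9716 * sqrt(6) / 1539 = -15.46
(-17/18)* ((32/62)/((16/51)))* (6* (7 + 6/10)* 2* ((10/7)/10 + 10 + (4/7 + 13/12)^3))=-47757044521/22967280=-2079.35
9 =9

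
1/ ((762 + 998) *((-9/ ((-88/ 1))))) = 1/ 180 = 0.01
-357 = -357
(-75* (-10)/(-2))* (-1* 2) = 750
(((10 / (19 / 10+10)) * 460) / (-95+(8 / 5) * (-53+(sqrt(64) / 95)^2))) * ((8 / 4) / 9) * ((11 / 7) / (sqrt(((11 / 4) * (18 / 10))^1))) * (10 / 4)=-20757500000 * sqrt(55) / 182468650833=-0.84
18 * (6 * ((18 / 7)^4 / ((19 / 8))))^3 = 2302853330424305811456 / 94937388911659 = 24256547.99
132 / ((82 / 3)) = 198 / 41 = 4.83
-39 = -39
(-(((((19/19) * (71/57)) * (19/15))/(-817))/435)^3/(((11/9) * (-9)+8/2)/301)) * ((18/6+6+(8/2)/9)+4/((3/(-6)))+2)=-11095241/856141473192457078125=-0.00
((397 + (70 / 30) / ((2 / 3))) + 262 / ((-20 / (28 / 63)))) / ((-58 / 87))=-35521 / 60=-592.02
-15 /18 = -5 /6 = -0.83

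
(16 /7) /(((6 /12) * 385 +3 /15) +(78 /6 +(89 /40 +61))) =640 /75299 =0.01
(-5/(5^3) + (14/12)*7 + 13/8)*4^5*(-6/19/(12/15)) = -374464/95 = -3941.73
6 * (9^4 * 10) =393660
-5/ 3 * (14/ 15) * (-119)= 1666/ 9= 185.11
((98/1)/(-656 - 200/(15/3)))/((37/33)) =-539/4292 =-0.13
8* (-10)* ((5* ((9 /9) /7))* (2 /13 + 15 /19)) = -93200 /1729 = -53.90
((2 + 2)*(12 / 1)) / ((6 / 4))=32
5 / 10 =1 / 2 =0.50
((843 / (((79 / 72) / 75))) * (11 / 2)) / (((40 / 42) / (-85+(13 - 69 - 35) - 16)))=-5047479360 / 79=-63892143.80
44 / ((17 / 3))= 132 / 17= 7.76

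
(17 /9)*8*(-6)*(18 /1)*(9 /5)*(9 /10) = -2643.84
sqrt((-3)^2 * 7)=3 * sqrt(7)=7.94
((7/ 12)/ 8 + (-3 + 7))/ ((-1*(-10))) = 0.41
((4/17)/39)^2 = 0.00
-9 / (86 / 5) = -45 / 86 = -0.52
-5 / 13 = -0.38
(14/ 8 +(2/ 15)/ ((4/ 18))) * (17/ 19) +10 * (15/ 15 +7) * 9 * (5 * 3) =4104799/ 380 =10802.10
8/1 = 8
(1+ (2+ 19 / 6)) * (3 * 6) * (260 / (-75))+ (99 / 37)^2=-2584951 / 6845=-377.64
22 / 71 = 0.31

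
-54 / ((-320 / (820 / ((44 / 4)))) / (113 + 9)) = 67527 / 44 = 1534.70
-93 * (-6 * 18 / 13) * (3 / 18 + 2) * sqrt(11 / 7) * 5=8370 * sqrt(77) / 7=10492.35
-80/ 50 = -8/ 5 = -1.60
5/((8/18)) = 45/4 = 11.25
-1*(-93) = 93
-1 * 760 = -760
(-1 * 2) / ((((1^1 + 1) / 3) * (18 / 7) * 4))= -7 / 24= -0.29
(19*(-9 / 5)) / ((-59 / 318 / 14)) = 2580.65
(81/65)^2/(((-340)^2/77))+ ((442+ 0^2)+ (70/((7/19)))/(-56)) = 1499544338879/3418870000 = 438.61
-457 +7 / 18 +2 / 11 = -90373 / 198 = -456.43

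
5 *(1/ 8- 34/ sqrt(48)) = 5/ 8- 85 *sqrt(3)/ 6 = -23.91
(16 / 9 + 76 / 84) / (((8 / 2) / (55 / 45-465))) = -352703 / 1134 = -311.03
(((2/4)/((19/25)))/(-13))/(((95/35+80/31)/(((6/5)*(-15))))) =16275/94601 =0.17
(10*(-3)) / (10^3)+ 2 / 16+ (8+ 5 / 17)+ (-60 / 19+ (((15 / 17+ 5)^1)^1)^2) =43744929 / 1098200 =39.83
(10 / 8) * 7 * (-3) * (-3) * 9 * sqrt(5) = 2835 * sqrt(5) / 4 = 1584.81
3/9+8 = 25/3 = 8.33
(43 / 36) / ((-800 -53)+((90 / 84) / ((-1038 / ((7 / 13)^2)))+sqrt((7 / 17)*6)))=-2132024383487713 / 1522558265938165161 -147025973068*sqrt(714) / 1522558265938165161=-0.00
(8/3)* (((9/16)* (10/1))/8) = 15/8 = 1.88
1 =1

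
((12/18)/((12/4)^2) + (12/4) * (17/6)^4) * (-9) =-27851/16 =-1740.69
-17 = -17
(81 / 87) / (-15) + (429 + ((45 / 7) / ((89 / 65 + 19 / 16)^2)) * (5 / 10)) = 3081731099532 / 7176335215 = 429.43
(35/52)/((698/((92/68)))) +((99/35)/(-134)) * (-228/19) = 368404733/1446940040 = 0.25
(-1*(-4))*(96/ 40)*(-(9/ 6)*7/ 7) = -72/ 5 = -14.40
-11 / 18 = -0.61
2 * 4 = 8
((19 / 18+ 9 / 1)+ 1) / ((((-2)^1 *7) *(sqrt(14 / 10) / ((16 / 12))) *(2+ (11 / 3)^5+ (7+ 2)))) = -1791 *sqrt(35) / 8022476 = -0.00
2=2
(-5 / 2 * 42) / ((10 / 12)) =-126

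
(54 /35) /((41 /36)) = 1944 /1435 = 1.35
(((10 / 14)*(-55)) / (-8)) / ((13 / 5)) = 1375 / 728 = 1.89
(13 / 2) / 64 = 13 / 128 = 0.10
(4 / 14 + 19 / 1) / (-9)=-2.14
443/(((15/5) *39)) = 443/117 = 3.79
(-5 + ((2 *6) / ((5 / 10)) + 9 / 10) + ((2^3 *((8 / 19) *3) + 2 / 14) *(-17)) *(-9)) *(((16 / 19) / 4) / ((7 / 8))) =33789712 / 88445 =382.04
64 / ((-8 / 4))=-32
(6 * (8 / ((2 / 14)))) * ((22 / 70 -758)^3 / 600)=-37299363912718 / 153125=-243587682.70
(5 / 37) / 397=5 / 14689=0.00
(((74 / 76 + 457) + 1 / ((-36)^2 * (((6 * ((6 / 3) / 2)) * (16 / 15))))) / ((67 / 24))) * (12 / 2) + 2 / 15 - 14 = 1778924251 / 1833120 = 970.44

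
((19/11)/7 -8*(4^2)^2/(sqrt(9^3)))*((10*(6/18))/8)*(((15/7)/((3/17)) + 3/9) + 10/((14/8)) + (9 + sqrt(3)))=-448757465/523908 -785915*sqrt(3)/24948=-911.12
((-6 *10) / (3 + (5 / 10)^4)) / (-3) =320 / 49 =6.53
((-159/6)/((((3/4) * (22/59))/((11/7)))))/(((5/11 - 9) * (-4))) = -34397/7896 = -4.36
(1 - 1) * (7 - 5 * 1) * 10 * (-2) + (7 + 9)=16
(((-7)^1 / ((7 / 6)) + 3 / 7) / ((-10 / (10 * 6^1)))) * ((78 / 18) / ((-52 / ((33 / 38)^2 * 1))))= -42471 / 20216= -2.10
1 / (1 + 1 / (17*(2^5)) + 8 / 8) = 544 / 1089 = 0.50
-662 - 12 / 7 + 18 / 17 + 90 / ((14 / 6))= -74266 / 119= -624.08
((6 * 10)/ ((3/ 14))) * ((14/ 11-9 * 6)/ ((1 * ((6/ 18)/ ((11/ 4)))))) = -121800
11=11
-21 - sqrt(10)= -24.16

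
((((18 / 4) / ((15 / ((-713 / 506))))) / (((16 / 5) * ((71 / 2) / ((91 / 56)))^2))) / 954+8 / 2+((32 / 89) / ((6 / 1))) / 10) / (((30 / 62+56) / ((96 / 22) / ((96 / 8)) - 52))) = -332618967227689 / 90825063676160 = -3.66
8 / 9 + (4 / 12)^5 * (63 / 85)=2047 / 2295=0.89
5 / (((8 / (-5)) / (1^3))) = -25 / 8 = -3.12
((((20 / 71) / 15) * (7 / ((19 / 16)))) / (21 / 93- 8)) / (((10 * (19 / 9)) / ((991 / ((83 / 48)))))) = -990936576 / 2563484465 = -0.39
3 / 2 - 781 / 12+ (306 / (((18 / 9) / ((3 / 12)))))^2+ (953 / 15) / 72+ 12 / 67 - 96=188793127 / 144720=1304.54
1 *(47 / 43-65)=-2748 / 43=-63.91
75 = 75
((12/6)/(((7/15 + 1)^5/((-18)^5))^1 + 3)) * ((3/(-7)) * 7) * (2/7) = -269042006250/470822947259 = -0.57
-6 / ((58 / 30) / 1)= -90 / 29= -3.10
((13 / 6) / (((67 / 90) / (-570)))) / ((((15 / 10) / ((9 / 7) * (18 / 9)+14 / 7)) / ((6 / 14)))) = -7113600 / 3283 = -2166.80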